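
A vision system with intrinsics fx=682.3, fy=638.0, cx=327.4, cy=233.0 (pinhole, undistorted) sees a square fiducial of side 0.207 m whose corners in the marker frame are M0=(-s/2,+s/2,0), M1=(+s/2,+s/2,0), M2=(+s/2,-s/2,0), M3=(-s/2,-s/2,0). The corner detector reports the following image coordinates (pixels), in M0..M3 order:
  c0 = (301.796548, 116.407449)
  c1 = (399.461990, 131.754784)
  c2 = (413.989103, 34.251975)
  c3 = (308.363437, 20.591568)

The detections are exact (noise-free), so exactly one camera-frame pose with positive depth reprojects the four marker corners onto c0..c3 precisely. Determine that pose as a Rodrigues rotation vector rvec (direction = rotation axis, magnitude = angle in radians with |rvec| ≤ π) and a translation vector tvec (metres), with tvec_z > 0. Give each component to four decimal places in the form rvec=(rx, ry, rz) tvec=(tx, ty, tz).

rvec=(0.5019, 0.2358, 0.1452) tvec=(0.0546, -0.3292, 1.3506)

Intrinsics K: fx=682.3, fy=638.0, cx=327.4, cy=233.0
Marker side s = 0.207 m; corners in marker frame (Z=0):
  M0 = (-0.1035, +0.1035, 0)
  M1 = (+0.1035, +0.1035, 0)
  M2 = (+0.1035, -0.1035, 0)
  M3 = (-0.1035, -0.1035, 0)
Detected image corners:
  c0 = (301.796548, 116.407449) px
  c1 = (399.461990, 131.754784) px
  c2 = (413.989103, 34.251975) px
  c3 = (308.363437, 20.591568) px
Planar DLT: solve 8×8 A·h = b for H (H[2,2]=1):
  H  [+440.87648 +78.84205 +354.97342]
  H  [+59.69738 +494.46163 +77.46751]
  H  [-0.13892 +0.36391 +1.00000]
B = K⁻¹H; ‖b₁‖=0.740428, ‖b₂‖=0.740428; λ = 2/(‖b₁‖+‖b₂‖) = 1.350569, sign → tz>0 ⇒ λ=+1.350569
r₁ = λ·B[:,0] = (+0.96271,+0.19489,-0.18762); r₂ = λ·B[:,1] = (-0.07978,+0.86722,+0.49149)
r₃ = r₁×r₂ = (+0.25849,-0.45820,+0.85043); SVD([r₁ r₂ r₃]) → R = UVᵀ:
  R  [+0.96271 -0.07978 +0.25849]
  R  [+0.19489 +0.86722 -0.45820]
  R  [-0.18762 +0.49149 +0.85043]
t = (+0.05458, -0.32924, +1.35057) m
tr R = 2.680371; θ = arccos((tr R − 1)/2) = 0.573171 rad = 32.840°
axis k = ((R−Rᵀ)₃₂, (R−Rᵀ)₁₃, (R−Rᵀ)₂₁) / (2 sinθ) = (+0.875609, +0.411311, +0.253243)
rvec = θ·k = (+0.501874, +0.235751, +0.145152)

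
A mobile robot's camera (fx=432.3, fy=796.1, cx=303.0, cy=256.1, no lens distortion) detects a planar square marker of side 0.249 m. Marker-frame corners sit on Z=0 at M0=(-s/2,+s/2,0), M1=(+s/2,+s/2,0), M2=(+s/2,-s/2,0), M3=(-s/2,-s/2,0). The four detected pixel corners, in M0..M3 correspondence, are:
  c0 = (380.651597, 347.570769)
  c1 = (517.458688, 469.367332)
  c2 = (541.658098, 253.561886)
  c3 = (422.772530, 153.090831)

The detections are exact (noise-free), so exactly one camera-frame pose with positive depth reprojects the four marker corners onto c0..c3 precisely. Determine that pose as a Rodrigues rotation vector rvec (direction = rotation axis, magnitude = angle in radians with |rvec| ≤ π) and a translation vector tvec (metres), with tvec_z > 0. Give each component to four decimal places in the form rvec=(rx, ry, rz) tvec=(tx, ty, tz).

rvec=(-0.4908, -0.0333, 0.4580) tvec=(0.2961, 0.0410, 0.7850)

Intrinsics K: fx=432.3, fy=796.1, cx=303.0, cy=256.1
Marker side s = 0.249 m; corners in marker frame (Z=0):
  M0 = (-0.1245, +0.1245, 0)
  M1 = (+0.1245, +0.1245, 0)
  M2 = (+0.1245, -0.1245, 0)
  M3 = (-0.1245, -0.1245, 0)
Detected image corners:
  c0 = (380.651597, 347.570769) px
  c1 = (517.458688, 469.367332) px
  c2 = (541.658098, 253.561886) px
  c3 = (422.772530, 153.090831) px
Planar DLT: solve 8×8 A·h = b for H (H[2,2]=1):
  H  [+464.87045 -407.66878 +466.06510]
  H  [+413.00802 +643.30172 +297.69932]
  H  [-0.09864 -0.58856 +1.00000]
B = K⁻¹H; ‖b₁‖=1.273830, ‖b₂‖=1.273830; λ = 2/(‖b₁‖+‖b₂‖) = 0.785034, sign → tz>0 ⇒ λ=+0.785034
r₁ = λ·B[:,0] = (+0.89846,+0.43218,-0.07744); r₂ = λ·B[:,1] = (-0.41646,+0.78299,-0.46204)
r₃ = r₁×r₂ = (-0.13905,+0.44737,+0.88347); SVD([r₁ r₂ r₃]) → R = UVᵀ:
  R  [+0.89846 -0.41646 -0.13905]
  R  [+0.43218 +0.78299 +0.44737]
  R  [-0.07744 -0.46204 +0.88347]
t = (+0.29612, +0.04102, +0.78503) m
tr R = 2.564924; θ = arccos((tr R − 1)/2) = 0.672186 rad = 38.513°
axis k = ((R−Rᵀ)₃₂, (R−Rᵀ)₁₃, (R−Rᵀ)₂₁) / (2 sinθ) = (-0.730217, -0.049471, +0.681422)
rvec = θ·k = (-0.490842, -0.033254, +0.458042)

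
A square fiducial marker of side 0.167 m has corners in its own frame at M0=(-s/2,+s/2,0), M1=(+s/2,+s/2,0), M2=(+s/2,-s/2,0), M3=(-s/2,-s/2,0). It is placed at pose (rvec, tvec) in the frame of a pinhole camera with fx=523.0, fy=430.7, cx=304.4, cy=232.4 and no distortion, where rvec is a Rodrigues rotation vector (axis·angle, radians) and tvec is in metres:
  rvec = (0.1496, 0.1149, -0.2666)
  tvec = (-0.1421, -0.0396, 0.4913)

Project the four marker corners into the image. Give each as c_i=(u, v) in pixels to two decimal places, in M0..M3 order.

Intrinsics K: fx=523.0, fy=430.7, cx=304.4, cy=232.4
Marker side s = 0.167 m; corners in marker frame (Z=0):
  M0 = (-0.0835, +0.0835, 0)
  M1 = (+0.0835, +0.0835, 0)
  M2 = (+0.0835, -0.0835, 0)
  M3 = (-0.0835, -0.0835, 0)
rvec = (0.1496, 0.1149, -0.2666), |rvec| = θ = 0.32658 rad = 18.712°
Rodrigues: sinθ=0.32081, 1−cosθ=0.05286; R = I + sinθ·[k]× + (1−cosθ)·[k]×²:
    [+0.95823 +0.27040 +0.09310]
    [-0.25337 +0.95369 -0.16214]
    [-0.13263 +0.13177 +0.98237]
t = (-0.1421, -0.0396, 0.4913) m
M0: Pc = R·M0+t = (-0.19953, +0.06119, +0.51338); u = 523.0·(-0.19953)/0.51338 + 304.4 = 101.1264, v = 430.7·(+0.06119)/0.51338 + 232.4 = 283.7347
M1: Pc = R·M1+t = (-0.03951, +0.01888, +0.49123); u = 523.0·(-0.03951)/0.49123 + 304.4 = 262.3360, v = 430.7·(+0.01888)/0.49123 + 232.4 = 248.9506
M2: Pc = R·M2+t = (-0.08467, -0.14039, +0.46922); u = 523.0·(-0.08467)/0.46922 + 304.4 = 210.0301, v = 430.7·(-0.14039)/0.46922 + 232.4 = 103.5366
M3: Pc = R·M3+t = (-0.24469, -0.09808, +0.49137); u = 523.0·(-0.24469)/0.49137 + 304.4 = 43.9585, v = 430.7·(-0.09808)/0.49137 + 232.4 = 146.4333

c0=(101.13, 283.73) c1=(262.34, 248.95) c2=(210.03, 103.54) c3=(43.96, 146.43)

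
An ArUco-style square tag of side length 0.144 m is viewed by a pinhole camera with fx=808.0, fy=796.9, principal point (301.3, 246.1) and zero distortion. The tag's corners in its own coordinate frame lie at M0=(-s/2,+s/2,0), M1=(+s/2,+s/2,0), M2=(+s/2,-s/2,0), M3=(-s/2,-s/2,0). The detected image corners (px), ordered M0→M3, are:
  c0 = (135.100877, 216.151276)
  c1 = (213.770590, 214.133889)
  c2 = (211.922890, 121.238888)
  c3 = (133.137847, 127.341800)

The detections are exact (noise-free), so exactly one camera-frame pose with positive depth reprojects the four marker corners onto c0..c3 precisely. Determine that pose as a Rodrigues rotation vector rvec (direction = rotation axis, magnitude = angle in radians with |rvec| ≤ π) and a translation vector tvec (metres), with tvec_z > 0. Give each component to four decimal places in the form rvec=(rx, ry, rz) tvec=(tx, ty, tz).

Intrinsics K: fx=808.0, fy=796.9, cx=301.3, cy=246.1
Marker side s = 0.144 m; corners in marker frame (Z=0):
  M0 = (-0.0720, +0.0720, 0)
  M1 = (+0.0720, +0.0720, 0)
  M2 = (+0.0720, -0.0720, 0)
  M3 = (-0.0720, -0.0720, 0)
Detected image corners:
  c0 = (135.100877, 216.151276) px
  c1 = (213.770590, 214.133889) px
  c2 = (211.922890, 121.238888) px
  c3 = (133.137847, 127.341800) px
Planar DLT: solve 8×8 A·h = b for H (H[2,2]=1):
  H  [+492.67873 +16.31339 +172.60144]
  H  [-81.04279 +633.60617 +169.81992]
  H  [-0.31149 +0.01771 +1.00000]
B = K⁻¹H; ‖b₁‖=0.789934, ‖b₂‖=0.789934; λ = 2/(‖b₁‖+‖b₂‖) = 1.265928, sign → tz>0 ⇒ λ=+1.265928
r₁ = λ·B[:,0] = (+0.91894,-0.00697,-0.39433); r₂ = λ·B[:,1] = (+0.01720,+0.99960,+0.02242)
r₃ = r₁×r₂ = (+0.39401,-0.02739,+0.91870); SVD([r₁ r₂ r₃]) → R = UVᵀ:
  R  [+0.91894 +0.01720 +0.39401]
  R  [-0.00697 +0.99960 -0.02739]
  R  [-0.39433 +0.02242 +0.91870]
t = (-0.20164, -0.12118, +1.26593) m
tr R = 2.837241; θ = arccos((tr R − 1)/2) = 0.406221 rad = 23.275°
axis k = ((R−Rᵀ)₃₂, (R−Rᵀ)₁₃, (R−Rᵀ)₂₁) / (2 sinθ) = (+0.063026, +0.997543, -0.030575)
rvec = θ·k = (+0.025602, +0.405223, -0.012420)

rvec=(0.0256, 0.4052, -0.0124) tvec=(-0.2016, -0.1212, 1.2659)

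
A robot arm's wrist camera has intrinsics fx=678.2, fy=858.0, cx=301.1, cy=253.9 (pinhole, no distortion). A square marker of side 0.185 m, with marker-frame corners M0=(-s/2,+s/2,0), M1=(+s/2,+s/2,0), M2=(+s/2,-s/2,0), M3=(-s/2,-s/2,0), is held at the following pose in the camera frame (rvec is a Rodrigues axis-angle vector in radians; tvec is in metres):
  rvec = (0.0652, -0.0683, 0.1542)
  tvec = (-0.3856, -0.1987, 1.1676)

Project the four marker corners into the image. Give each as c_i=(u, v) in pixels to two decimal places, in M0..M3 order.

Intrinsics K: fx=678.2, fy=858.0, cx=301.1, cy=253.9
Marker side s = 0.185 m; corners in marker frame (Z=0):
  M0 = (-0.0925, +0.0925, 0)
  M1 = (+0.0925, +0.0925, 0)
  M2 = (+0.0925, -0.0925, 0)
  M3 = (-0.0925, -0.0925, 0)
rvec = (0.0652, -0.0683, 0.1542), |rvec| = θ = 0.18081 rad = 10.360°
Rodrigues: sinθ=0.17983, 1−cosθ=0.01630; R = I + sinθ·[k]× + (1−cosθ)·[k]×²:
    [+0.98582 -0.15558 -0.06292]
    [+0.15114 +0.98602 -0.07010]
    [+0.07294 +0.05959 +0.99555]
t = (-0.3856, -0.1987, 1.1676) m
M0: Pc = R·M0+t = (-0.49118, -0.12147, +1.16637); u = 678.2·(-0.49118)/1.16637 + 301.1 = 15.4966, v = 858.0·(-0.12147)/1.16637 + 253.9 = 164.5420
M1: Pc = R·M1+t = (-0.30880, -0.09351, +1.17986); u = 678.2·(-0.30880)/1.17986 + 301.1 = 123.5955, v = 858.0·(-0.09351)/1.17986 + 253.9 = 185.8974
M2: Pc = R·M2+t = (-0.28002, -0.27593, +1.16883); u = 678.2·(-0.28002)/1.16883 + 301.1 = 138.6220, v = 858.0·(-0.27593)/1.16883 + 253.9 = 51.3520
M3: Pc = R·M3+t = (-0.46240, -0.30389, +1.15534); u = 678.2·(-0.46240)/1.15534 + 301.1 = 29.6670, v = 858.0·(-0.30389)/1.15534 + 253.9 = 28.2214

c0=(15.50, 164.54) c1=(123.60, 185.90) c2=(138.62, 51.35) c3=(29.67, 28.22)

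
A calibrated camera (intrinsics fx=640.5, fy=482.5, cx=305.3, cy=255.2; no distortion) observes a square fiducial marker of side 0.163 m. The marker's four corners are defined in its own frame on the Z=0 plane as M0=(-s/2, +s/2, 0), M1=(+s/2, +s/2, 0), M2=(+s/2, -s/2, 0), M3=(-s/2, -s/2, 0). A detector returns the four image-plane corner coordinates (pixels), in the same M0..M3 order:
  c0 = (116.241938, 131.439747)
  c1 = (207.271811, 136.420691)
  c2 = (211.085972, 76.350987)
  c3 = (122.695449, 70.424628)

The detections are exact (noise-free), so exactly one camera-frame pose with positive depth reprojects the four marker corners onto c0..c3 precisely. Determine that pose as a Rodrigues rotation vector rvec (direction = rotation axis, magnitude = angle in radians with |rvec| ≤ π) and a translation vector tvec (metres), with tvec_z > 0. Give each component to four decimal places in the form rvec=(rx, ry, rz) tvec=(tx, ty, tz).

Intrinsics K: fx=640.5, fy=482.5, cx=305.3, cy=255.2
Marker side s = 0.163 m; corners in marker frame (Z=0):
  M0 = (-0.0815, +0.0815, 0)
  M1 = (+0.0815, +0.0815, 0)
  M2 = (+0.0815, -0.0815, 0)
  M3 = (-0.0815, -0.0815, 0)
Detected image corners:
  c0 = (116.241938, 131.439747) px
  c1 = (207.271811, 136.420691) px
  c2 = (211.085972, 76.350987) px
  c3 = (122.695449, 70.424628) px
Planar DLT: solve 8×8 A·h = b for H (H[2,2]=1):
  H  [+568.57430 -60.03376 +164.76778]
  H  [+45.05572 +353.35080 +103.25423]
  H  [+0.11149 -0.17412 +1.00000]
B = K⁻¹H; ‖b₁‖=0.842679, ‖b₂‖=0.842679; λ = 2/(‖b₁‖+‖b₂‖) = 1.186691, sign → tz>0 ⇒ λ=+1.186691
r₁ = λ·B[:,0] = (+0.99037,+0.04084,+0.13230); r₂ = λ·B[:,1] = (-0.01274,+0.97834,-0.20662)
r₃ = r₁×r₂ = (-0.13787,+0.20295,+0.96943); SVD([r₁ r₂ r₃]) → R = UVᵀ:
  R  [+0.99037 -0.01274 -0.13787]
  R  [+0.04084 +0.97834 +0.20295]
  R  [+0.13230 -0.20662 +0.96943]
t = (-0.26037, -0.37371, +1.18669) m
tr R = 2.938141; θ = arccos((tr R − 1)/2) = 0.249360 rad = 14.287°
axis k = ((R−Rᵀ)₃₂, (R−Rᵀ)₁₃, (R−Rᵀ)₂₁) / (2 sinθ) = (-0.829811, -0.547386, +0.108552)
rvec = θ·k = (-0.206922, -0.136496, +0.027068)

rvec=(-0.2069, -0.1365, 0.0271) tvec=(-0.2604, -0.3737, 1.1867)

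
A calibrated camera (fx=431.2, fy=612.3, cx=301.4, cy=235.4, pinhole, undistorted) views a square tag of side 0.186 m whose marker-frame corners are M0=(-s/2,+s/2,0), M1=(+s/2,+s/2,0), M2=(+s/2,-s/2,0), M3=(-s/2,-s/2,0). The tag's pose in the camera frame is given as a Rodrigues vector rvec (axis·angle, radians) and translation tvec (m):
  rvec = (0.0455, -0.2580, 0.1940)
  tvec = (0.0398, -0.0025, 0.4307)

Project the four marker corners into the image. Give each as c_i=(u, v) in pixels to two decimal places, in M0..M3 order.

c0=(231.05, 342.53) c1=(405.04, 377.37) c2=(440.68, 131.98) c3=(269.31, 67.75)

Intrinsics K: fx=431.2, fy=612.3, cx=301.4, cy=235.4
Marker side s = 0.186 m; corners in marker frame (Z=0):
  M0 = (-0.0930, +0.0930, 0)
  M1 = (+0.0930, +0.0930, 0)
  M2 = (+0.0930, -0.0930, 0)
  M3 = (-0.0930, -0.0930, 0)
rvec = (0.0455, -0.2580, 0.1940), |rvec| = θ = 0.32599 rad = 18.678°
Rodrigues: sinθ=0.32025, 1−cosθ=0.05267; R = I + sinθ·[k]× + (1−cosθ)·[k]×²:
    [+0.94836 -0.19640 -0.24908]
    [+0.18476 +0.98032 -0.06950]
    [+0.25783 +0.01989 +0.96599]
t = (0.0398, -0.0025, 0.4307) m
M0: Pc = R·M0+t = (-0.06666, +0.07149, +0.40857); u = 431.2·(-0.06666)/0.40857 + 301.4 = 231.0454, v = 612.3·(+0.07149)/0.40857 + 235.4 = 342.5327
M1: Pc = R·M1+t = (+0.10973, +0.10585, +0.45653); u = 431.2·(+0.10973)/0.45653 + 301.4 = 405.0443, v = 612.3·(+0.10585)/0.45653 + 235.4 = 377.3711
M2: Pc = R·M2+t = (+0.14626, -0.07649, +0.45283); u = 431.2·(+0.14626)/0.45283 + 301.4 = 440.6768, v = 612.3·(-0.07649)/0.45283 + 235.4 = 131.9768
M3: Pc = R·M3+t = (-0.03013, -0.11085, +0.40487); u = 431.2·(-0.03013)/0.40487 + 301.4 = 269.3083, v = 612.3·(-0.11085)/0.40487 + 235.4 = 67.7536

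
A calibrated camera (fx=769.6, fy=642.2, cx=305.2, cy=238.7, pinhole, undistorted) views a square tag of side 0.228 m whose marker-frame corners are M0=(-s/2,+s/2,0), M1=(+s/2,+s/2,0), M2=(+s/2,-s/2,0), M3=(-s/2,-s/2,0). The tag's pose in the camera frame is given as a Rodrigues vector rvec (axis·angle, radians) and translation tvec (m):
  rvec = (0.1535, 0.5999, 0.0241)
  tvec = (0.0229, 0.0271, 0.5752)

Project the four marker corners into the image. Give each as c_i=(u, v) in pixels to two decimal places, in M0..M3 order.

Intrinsics K: fx=769.6, fy=642.2, cx=305.2, cy=238.7
Marker side s = 0.228 m; corners in marker frame (Z=0):
  M0 = (-0.1140, +0.1140, 0)
  M1 = (+0.1140, +0.1140, 0)
  M2 = (+0.1140, -0.1140, 0)
  M3 = (-0.1140, -0.1140, 0)
rvec = (0.1535, 0.5999, 0.0241), |rvec| = θ = 0.61970 rad = 35.506°
Rodrigues: sinθ=0.58079, 1−cosθ=0.18594; R = I + sinθ·[k]× + (1−cosθ)·[k]×²:
    [+0.82546 +0.02200 +0.56403]
    [+0.06717 +0.98831 -0.13686]
    [-0.56044 +0.15086 +0.81434]
t = (0.0229, 0.0271, 0.5752) m
M0: Pc = R·M0+t = (-0.06869, +0.13211, +0.65629); u = 769.6·(-0.06869)/0.65629 + 305.2 = 224.6447, v = 642.2·(+0.13211)/0.65629 + 238.7 = 367.9734
M1: Pc = R·M1+t = (+0.11951, +0.14743, +0.52851); u = 769.6·(+0.11951)/0.52851 + 305.2 = 479.2289, v = 642.2·(+0.14743)/0.52851 + 238.7 = 417.8392
M2: Pc = R·M2+t = (+0.11449, -0.07791, +0.49411); u = 769.6·(+0.11449)/0.49411 + 305.2 = 483.5308, v = 642.2·(-0.07791)/0.49411 + 238.7 = 137.4405
M3: Pc = R·M3+t = (-0.07371, -0.09323, +0.62189); u = 769.6·(-0.07371)/0.62189 + 305.2 = 213.9817, v = 642.2·(-0.09323)/0.62189 + 238.7 = 142.4305

c0=(224.64, 367.97) c1=(479.23, 417.84) c2=(483.53, 137.44) c3=(213.98, 142.43)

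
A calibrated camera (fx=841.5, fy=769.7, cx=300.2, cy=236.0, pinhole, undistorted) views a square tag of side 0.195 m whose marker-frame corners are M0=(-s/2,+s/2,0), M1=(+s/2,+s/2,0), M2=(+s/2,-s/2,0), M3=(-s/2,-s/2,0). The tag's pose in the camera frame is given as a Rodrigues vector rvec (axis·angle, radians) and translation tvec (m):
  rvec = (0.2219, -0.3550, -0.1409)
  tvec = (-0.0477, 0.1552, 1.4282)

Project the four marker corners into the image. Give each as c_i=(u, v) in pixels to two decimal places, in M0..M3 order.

Intrinsics K: fx=841.5, fy=769.7, cx=300.2, cy=236.0
Marker side s = 0.195 m; corners in marker frame (Z=0):
  M0 = (-0.0975, +0.0975, 0)
  M1 = (+0.0975, +0.0975, 0)
  M2 = (+0.0975, -0.0975, 0)
  M3 = (-0.0975, -0.0975, 0)
rvec = (0.2219, -0.3550, -0.1409), |rvec| = θ = 0.44172 rad = 25.309°
Rodrigues: sinθ=0.42750, 1−cosθ=0.09598; R = I + sinθ·[k]× + (1−cosθ)·[k]×²:
    [+0.92824 +0.09761 -0.35895]
    [-0.17511 +0.96601 -0.19015]
    [+0.32819 +0.23936 +0.91378]
t = (-0.0477, 0.1552, 1.4282) m
M0: Pc = R·M0+t = (-0.12869, +0.26646, +1.41954); u = 841.5·(-0.12869)/1.41954 + 300.2 = 223.9151, v = 769.7·(+0.26646)/1.41954 + 236.0 = 380.4793
M1: Pc = R·M1+t = (+0.05232, +0.23231, +1.48354); u = 841.5·(+0.05232)/1.48354 + 300.2 = 329.8775, v = 769.7·(+0.23231)/1.48354 + 236.0 = 356.5303
M2: Pc = R·M2+t = (+0.03329, +0.04394, +1.43686); u = 841.5·(+0.03329)/1.43686 + 300.2 = 319.6941, v = 769.7·(+0.04394)/1.43686 + 236.0 = 259.5380
M3: Pc = R·M3+t = (-0.14772, +0.07809, +1.37286); u = 841.5·(-0.14772)/1.37286 + 300.2 = 209.6544, v = 769.7·(+0.07809)/1.37286 + 236.0 = 279.7799

c0=(223.92, 380.48) c1=(329.88, 356.53) c2=(319.69, 259.54) c3=(209.65, 279.78)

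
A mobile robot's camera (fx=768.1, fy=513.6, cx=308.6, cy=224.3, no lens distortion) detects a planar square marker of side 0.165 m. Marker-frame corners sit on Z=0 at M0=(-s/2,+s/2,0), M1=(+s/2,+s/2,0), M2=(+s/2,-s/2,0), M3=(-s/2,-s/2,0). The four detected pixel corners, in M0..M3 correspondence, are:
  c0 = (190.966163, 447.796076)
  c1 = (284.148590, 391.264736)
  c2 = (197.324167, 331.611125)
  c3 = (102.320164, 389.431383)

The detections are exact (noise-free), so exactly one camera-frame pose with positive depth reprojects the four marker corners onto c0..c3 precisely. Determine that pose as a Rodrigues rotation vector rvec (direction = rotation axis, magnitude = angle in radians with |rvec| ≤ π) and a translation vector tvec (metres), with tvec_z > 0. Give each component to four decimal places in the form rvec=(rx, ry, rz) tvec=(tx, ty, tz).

Intrinsics K: fx=768.1, fy=513.6, cx=308.6, cy=224.3
Marker side s = 0.165 m; corners in marker frame (Z=0):
  M0 = (-0.0825, +0.0825, 0)
  M1 = (+0.0825, +0.0825, 0)
  M2 = (+0.0825, -0.0825, 0)
  M3 = (-0.0825, -0.0825, 0)
Detected image corners:
  c0 = (190.966163, 447.796076) px
  c1 = (284.148590, 391.264736) px
  c2 = (197.324167, 331.611125) px
  c3 = (102.320164, 389.431383) px
Planar DLT: solve 8×8 A·h = b for H (H[2,2]=1):
  H  [+568.30184 +556.23235 +194.10942]
  H  [-350.31017 +406.96144 +390.35688]
  H  [-0.00982 +0.12649 +1.00000]
B = K⁻¹H; ‖b₁‖=1.006359, ‖b₂‖=1.006359; λ = 2/(‖b₁‖+‖b₂‖) = 0.993682, sign → tz>0 ⇒ λ=+0.993682
r₁ = λ·B[:,0] = (+0.73913,-0.67350,-0.00976); r₂ = λ·B[:,1] = (+0.66909,+0.73247,+0.12569)
r₃ = r₁×r₂ = (-0.07750,-0.09943,+0.99202); SVD([r₁ r₂ r₃]) → R = UVᵀ:
  R  [+0.73913 +0.66909 -0.07750]
  R  [-0.67350 +0.73247 -0.09943]
  R  [-0.00976 +0.12569 +0.99202]
t = (-0.14812, +0.32128, +0.99368) m
tr R = 2.463621; θ = arccos((tr R − 1)/2) = 0.749821 rad = 42.962°
axis k = ((R−Rᵀ)₃₂, (R−Rᵀ)₁₃, (R−Rᵀ)₂₁) / (2 sinθ) = (+0.165162, -0.049700, -0.985013)
rvec = θ·k = (+0.123842, -0.037266, -0.738584)

rvec=(0.1238, -0.0373, -0.7386) tvec=(-0.1481, 0.3213, 0.9937)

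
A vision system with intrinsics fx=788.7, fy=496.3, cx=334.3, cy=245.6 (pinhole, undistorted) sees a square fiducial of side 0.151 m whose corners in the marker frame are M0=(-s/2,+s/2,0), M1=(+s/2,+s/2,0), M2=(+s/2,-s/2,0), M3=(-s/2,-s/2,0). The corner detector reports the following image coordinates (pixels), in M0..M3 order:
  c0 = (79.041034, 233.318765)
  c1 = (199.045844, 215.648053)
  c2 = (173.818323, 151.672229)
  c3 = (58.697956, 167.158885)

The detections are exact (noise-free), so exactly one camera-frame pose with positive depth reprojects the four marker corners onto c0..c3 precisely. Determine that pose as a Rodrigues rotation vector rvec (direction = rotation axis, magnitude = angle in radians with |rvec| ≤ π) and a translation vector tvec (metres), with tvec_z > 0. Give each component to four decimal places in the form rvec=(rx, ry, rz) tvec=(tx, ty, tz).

rvec=(-0.3312, -0.1069, -0.2651) tvec=(-0.2646, -0.1111, 1.0117)

Intrinsics K: fx=788.7, fy=496.3, cx=334.3, cy=245.6
Marker side s = 0.151 m; corners in marker frame (Z=0):
  M0 = (-0.0755, +0.0755, 0)
  M1 = (+0.0755, +0.0755, 0)
  M2 = (+0.0755, -0.0755, 0)
  M3 = (-0.0755, -0.0755, 0)
Detected image corners:
  c0 = (79.041034, 233.318765) px
  c1 = (199.045844, 215.648053) px
  c2 = (173.818323, 151.672229) px
  c3 = (58.697956, 167.158885) px
Planar DLT: solve 8×8 A·h = b for H (H[2,2]=1):
  H  [+796.70219 +112.36209 +128.03355]
  H  [-81.78992 +372.62368 +191.11383]
  H  [+0.14502 -0.30326 +1.00000]
B = K⁻¹H; ‖b₁‖=0.988424, ‖b₂‖=0.988424; λ = 2/(‖b₁‖+‖b₂‖) = 1.011712, sign → tz>0 ⇒ λ=+1.011712
r₁ = λ·B[:,0] = (+0.95979,-0.23934,+0.14672); r₂ = λ·B[:,1] = (+0.27418,+0.91142,-0.30681)
r₃ = r₁×r₂ = (-0.06030,+0.33470,+0.94039); SVD([r₁ r₂ r₃]) → R = UVᵀ:
  R  [+0.95979 +0.27418 -0.06030]
  R  [-0.23934 +0.91142 +0.33470]
  R  [+0.14672 -0.30681 +0.94039]
t = (-0.26459, -0.11107, +1.01171) m
tr R = 2.811606; θ = arccos((tr R − 1)/2) = 0.437526 rad = 25.068°
axis k = ((R−Rᵀ)₃₂, (R−Rᵀ)₁₃, (R−Rᵀ)₂₁) / (2 sinθ) = (-0.757031, -0.244297, -0.605989)
rvec = θ·k = (-0.331221, -0.106886, -0.265136)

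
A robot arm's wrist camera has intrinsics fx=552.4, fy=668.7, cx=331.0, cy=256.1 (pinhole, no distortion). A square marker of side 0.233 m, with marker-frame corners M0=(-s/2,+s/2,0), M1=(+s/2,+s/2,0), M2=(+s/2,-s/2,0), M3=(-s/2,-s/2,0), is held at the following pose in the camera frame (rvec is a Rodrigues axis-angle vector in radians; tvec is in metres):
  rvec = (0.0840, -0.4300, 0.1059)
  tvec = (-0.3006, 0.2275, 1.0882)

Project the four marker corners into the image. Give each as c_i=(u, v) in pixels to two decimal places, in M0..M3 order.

c0=(109.29, 469.02) c1=(229.92, 462.33) c2=(242.37, 328.22) c3=(121.33, 322.29)

Intrinsics K: fx=552.4, fy=668.7, cx=331.0, cy=256.1
Marker side s = 0.233 m; corners in marker frame (Z=0):
  M0 = (-0.1165, +0.1165, 0)
  M1 = (+0.1165, +0.1165, 0)
  M2 = (+0.1165, -0.1165, 0)
  M3 = (-0.1165, -0.1165, 0)
rvec = (0.0840, -0.4300, 0.1059), |rvec| = θ = 0.45074 rad = 25.826°
Rodrigues: sinθ=0.43564, 1−cosθ=0.09988; R = I + sinθ·[k]× + (1−cosθ)·[k]×²:
    [+0.90359 -0.12011 -0.41121]
    [+0.08459 +0.99102 -0.10357]
    [+0.41996 +0.05880 +0.90564]
t = (-0.3006, 0.2275, 1.0882) m
M0: Pc = R·M0+t = (-0.41986, +0.33310, +1.04612); u = 552.4·(-0.41986)/1.04612 + 331.0 = 109.2950, v = 668.7·(+0.33310)/1.04612 + 256.1 = 469.0219
M1: Pc = R·M1+t = (-0.20932, +0.35281, +1.14398); u = 552.4·(-0.20932)/1.14398 + 331.0 = 229.9221, v = 668.7·(+0.35281)/1.14398 + 256.1 = 462.3311
M2: Pc = R·M2+t = (-0.18134, +0.12190, +1.13028); u = 552.4·(-0.18134)/1.13028 + 331.0 = 242.3740, v = 668.7·(+0.12190)/1.13028 + 256.1 = 328.2201
M3: Pc = R·M3+t = (-0.39188, +0.10219, +1.03242); u = 552.4·(-0.39188)/1.03242 + 331.0 = 121.3263, v = 668.7·(+0.10219)/1.03242 + 256.1 = 322.2891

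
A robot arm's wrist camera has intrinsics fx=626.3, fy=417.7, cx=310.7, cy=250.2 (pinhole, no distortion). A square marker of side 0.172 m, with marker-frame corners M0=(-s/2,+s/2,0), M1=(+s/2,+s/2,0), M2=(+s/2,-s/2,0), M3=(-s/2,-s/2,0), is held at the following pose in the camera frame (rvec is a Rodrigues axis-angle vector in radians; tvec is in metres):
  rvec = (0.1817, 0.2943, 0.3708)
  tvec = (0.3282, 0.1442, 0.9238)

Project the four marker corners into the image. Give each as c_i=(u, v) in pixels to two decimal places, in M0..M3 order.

c0=(455.69, 332.56) c1=(566.45, 366.10) c2=(617.92, 296.65) c3=(500.10, 264.90)

Intrinsics K: fx=626.3, fy=417.7, cx=310.7, cy=250.2
Marker side s = 0.172 m; corners in marker frame (Z=0):
  M0 = (-0.0860, +0.0860, 0)
  M1 = (+0.0860, +0.0860, 0)
  M2 = (+0.0860, -0.0860, 0)
  M3 = (-0.0860, -0.0860, 0)
rvec = (0.1817, 0.2943, 0.3708), |rvec| = θ = 0.50707 rad = 29.053°
Rodrigues: sinθ=0.48562, 1−cosθ=0.12583; R = I + sinθ·[k]× + (1−cosθ)·[k]×²:
    [+0.89033 -0.32894 +0.31482]
    [+0.38128 +0.91656 -0.12061]
    [-0.24888 +0.22742 +0.94146]
t = (0.3282, 0.1442, 0.9238) m
M0: Pc = R·M0+t = (+0.22334, +0.19023, +0.96476); u = 626.3·(+0.22334)/0.96476 + 310.7 = 455.6887, v = 417.7·(+0.19023)/0.96476 + 250.2 = 332.5630
M1: Pc = R·M1+t = (+0.37648, +0.25581, +0.92195); u = 626.3·(+0.37648)/0.92195 + 310.7 = 566.4489, v = 417.7·(+0.25581)/0.92195 + 250.2 = 366.0990
M2: Pc = R·M2+t = (+0.43306, +0.09817, +0.88284); u = 626.3·(+0.43306)/0.88284 + 310.7 = 617.9179, v = 417.7·(+0.09817)/0.88284 + 250.2 = 296.6457
M3: Pc = R·M3+t = (+0.27992, +0.03259, +0.92565); u = 626.3·(+0.27992)/0.92565 + 310.7 = 500.0970, v = 417.7·(+0.03259)/0.92565 + 250.2 = 264.9044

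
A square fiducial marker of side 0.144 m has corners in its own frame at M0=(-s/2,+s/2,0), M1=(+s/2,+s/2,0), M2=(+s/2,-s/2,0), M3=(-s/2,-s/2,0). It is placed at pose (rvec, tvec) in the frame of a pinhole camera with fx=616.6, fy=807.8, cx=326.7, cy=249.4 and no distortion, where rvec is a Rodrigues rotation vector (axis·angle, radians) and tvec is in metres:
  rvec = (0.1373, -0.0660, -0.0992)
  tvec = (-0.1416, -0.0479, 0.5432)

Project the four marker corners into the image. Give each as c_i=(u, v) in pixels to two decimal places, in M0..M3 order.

Intrinsics K: fx=616.6, fy=807.8, cx=326.7, cy=249.4
Marker side s = 0.144 m; corners in marker frame (Z=0):
  M0 = (-0.0720, +0.0720, 0)
  M1 = (+0.0720, +0.0720, 0)
  M2 = (+0.0720, -0.0720, 0)
  M3 = (-0.0720, -0.0720, 0)
rvec = (0.1373, -0.0660, -0.0992), |rvec| = θ = 0.18179 rad = 10.416°
Rodrigues: sinθ=0.18079, 1−cosθ=0.01648; R = I + sinθ·[k]× + (1−cosθ)·[k]×²:
    [+0.99292 +0.09414 -0.07243]
    [-0.10317 +0.98569 -0.13328]
    [+0.05885 +0.13981 +0.98843]
t = (-0.1416, -0.0479, 0.5432) m
M0: Pc = R·M0+t = (-0.20631, +0.03050, +0.54903); u = 616.6·(-0.20631)/0.54903 + 326.7 = 94.9960, v = 807.8·(+0.03050)/0.54903 + 249.4 = 294.2730
M1: Pc = R·M1+t = (-0.06333, +0.01564, +0.55750); u = 616.6·(-0.06333)/0.55750 + 326.7 = 256.6548, v = 807.8·(+0.01564)/0.55750 + 249.4 = 272.0639
M2: Pc = R·M2+t = (-0.07689, -0.12630, +0.53737); u = 616.6·(-0.07689)/0.53737 + 326.7 = 238.4763, v = 807.8·(-0.12630)/0.53737 + 249.4 = 59.5425
M3: Pc = R·M3+t = (-0.21987, -0.11144, +0.52890); u = 616.6·(-0.21987)/0.52890 + 326.7 = 70.3727, v = 807.8·(-0.11144)/0.52890 + 249.4 = 79.1921

c0=(95.00, 294.27) c1=(256.65, 272.06) c2=(238.48, 59.54) c3=(70.37, 79.19)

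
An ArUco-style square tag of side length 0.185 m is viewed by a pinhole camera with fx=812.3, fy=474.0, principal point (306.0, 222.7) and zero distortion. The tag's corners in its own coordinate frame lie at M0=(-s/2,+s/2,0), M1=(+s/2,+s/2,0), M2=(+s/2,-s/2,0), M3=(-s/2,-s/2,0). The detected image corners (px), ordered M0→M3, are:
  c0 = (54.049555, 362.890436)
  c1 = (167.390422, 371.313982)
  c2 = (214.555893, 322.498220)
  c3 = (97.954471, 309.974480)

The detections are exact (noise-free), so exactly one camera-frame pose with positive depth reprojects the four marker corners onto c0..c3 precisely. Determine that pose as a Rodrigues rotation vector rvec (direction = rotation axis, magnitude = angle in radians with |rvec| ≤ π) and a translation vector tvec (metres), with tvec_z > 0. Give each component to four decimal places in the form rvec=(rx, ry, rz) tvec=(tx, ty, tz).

Intrinsics K: fx=812.3, fy=474.0, cx=306.0, cy=222.7
Marker side s = 0.185 m; corners in marker frame (Z=0):
  M0 = (-0.0925, +0.0925, 0)
  M1 = (+0.0925, +0.0925, 0)
  M2 = (+0.0925, -0.0925, 0)
  M3 = (-0.0925, -0.0925, 0)
Detected image corners:
  c0 = (54.049555, 362.890436) px
  c1 = (167.390422, 371.313982) px
  c2 = (214.555893, 322.498220) px
  c3 = (97.954471, 309.974480) px
Planar DLT: solve 8×8 A·h = b for H (H[2,2]=1):
  H  [+671.10169 -206.22166 +134.84007]
  H  [+183.98043 +377.51075 +342.55910]
  H  [+0.37368 +0.30129 +1.00000]
B = K⁻¹H; ‖b₁‖=0.809078, ‖b₂‖=0.809078; λ = 2/(‖b₁‖+‖b₂‖) = 1.235974, sign → tz>0 ⇒ λ=+1.235974
r₁ = λ·B[:,0] = (+0.84714,+0.26274,+0.46186); r₂ = λ·B[:,1] = (-0.45406,+0.80941,+0.37239)
r₃ = r₁×r₂ = (-0.27599,-0.52518,+0.80499); SVD([r₁ r₂ r₃]) → R = UVᵀ:
  R  [+0.84714 -0.45406 -0.27599]
  R  [+0.26274 +0.80941 -0.52518]
  R  [+0.46186 +0.37239 +0.80499]
t = (-0.26043, +0.31254, +1.23597) m
tr R = 2.461548; θ = arccos((tr R − 1)/2) = 0.751341 rad = 43.049°
axis k = ((R−Rᵀ)₃₂, (R−Rᵀ)₁₃, (R−Rᵀ)₂₁) / (2 sinθ) = (+0.657450, -0.540455, +0.525040)
rvec = θ·k = (+0.493969, -0.406066, +0.394484)

rvec=(0.4940, -0.4061, 0.3945) tvec=(-0.2604, 0.3125, 1.2360)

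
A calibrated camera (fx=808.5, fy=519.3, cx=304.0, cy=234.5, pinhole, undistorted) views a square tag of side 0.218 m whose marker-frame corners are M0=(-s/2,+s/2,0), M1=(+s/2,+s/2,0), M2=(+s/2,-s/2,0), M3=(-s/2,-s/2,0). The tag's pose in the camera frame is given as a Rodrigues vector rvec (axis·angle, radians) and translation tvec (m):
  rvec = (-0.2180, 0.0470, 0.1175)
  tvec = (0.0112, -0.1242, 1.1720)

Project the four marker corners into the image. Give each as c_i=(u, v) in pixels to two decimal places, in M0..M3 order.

Intrinsics K: fx=808.5, fy=519.3, cx=304.0, cy=234.5
Marker side s = 0.218 m; corners in marker frame (Z=0):
  M0 = (-0.1090, +0.1090, 0)
  M1 = (+0.1090, +0.1090, 0)
  M2 = (+0.1090, -0.1090, 0)
  M3 = (-0.1090, -0.1090, 0)
rvec = (-0.2180, 0.0470, 0.1175), |rvec| = θ = 0.25207 rad = 14.443°
Rodrigues: sinθ=0.24941, 1−cosθ=0.03160; R = I + sinθ·[k]× + (1−cosθ)·[k]×²:
    [+0.99203 -0.12136 +0.03376]
    [+0.11116 +0.96950 +0.21845]
    [-0.05924 -0.21295 +0.97526]
t = (0.0112, -0.1242, 1.1720) m
M0: Pc = R·M0+t = (-0.11016, -0.03064, +1.15525); u = 808.5·(-0.11016)/1.15525 + 304.0 = 226.9047, v = 519.3·(-0.03064)/1.15525 + 234.5 = 220.7261
M1: Pc = R·M1+t = (+0.10610, -0.00641, +1.14233); u = 808.5·(+0.10610)/1.14233 + 304.0 = 379.0966, v = 519.3·(-0.00641)/1.14233 + 234.5 = 231.5869
M2: Pc = R·M2+t = (+0.13256, -0.21776, +1.18875); u = 808.5·(+0.13256)/1.18875 + 304.0 = 394.1569, v = 519.3·(-0.21776)/1.18875 + 234.5 = 139.3736
M3: Pc = R·M3+t = (-0.08370, -0.24199, +1.20167); u = 808.5·(-0.08370)/1.20167 + 304.0 = 247.6828, v = 519.3·(-0.24199)/1.20167 + 234.5 = 129.9234

c0=(226.90, 220.73) c1=(379.10, 231.59) c2=(394.16, 139.37) c3=(247.68, 129.92)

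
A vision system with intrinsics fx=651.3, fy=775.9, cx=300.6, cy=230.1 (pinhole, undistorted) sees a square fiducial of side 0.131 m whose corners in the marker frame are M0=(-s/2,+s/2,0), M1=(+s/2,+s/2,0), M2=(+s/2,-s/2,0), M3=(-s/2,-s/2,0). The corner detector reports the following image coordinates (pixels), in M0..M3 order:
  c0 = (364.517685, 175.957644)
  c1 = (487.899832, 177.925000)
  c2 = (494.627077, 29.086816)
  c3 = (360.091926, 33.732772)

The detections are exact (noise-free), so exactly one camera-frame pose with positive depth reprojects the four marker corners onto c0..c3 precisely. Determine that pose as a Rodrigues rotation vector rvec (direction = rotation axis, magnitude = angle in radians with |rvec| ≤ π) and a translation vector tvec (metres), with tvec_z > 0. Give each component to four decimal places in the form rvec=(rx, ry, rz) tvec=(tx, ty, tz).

Intrinsics K: fx=651.3, fy=775.9, cx=300.6, cy=230.1
Marker side s = 0.131 m; corners in marker frame (Z=0):
  M0 = (-0.0655, +0.0655, 0)
  M1 = (+0.0655, +0.0655, 0)
  M2 = (+0.0655, -0.0655, 0)
  M3 = (-0.0655, -0.0655, 0)
Detected image corners:
  c0 = (364.517685, 175.957644) px
  c1 = (487.899832, 177.925000) px
  c2 = (494.627077, 29.086816) px
  c3 = (360.091926, 33.732772) px
Planar DLT: solve 8×8 A·h = b for H (H[2,2]=1):
  H  [+837.11915 +272.62737 +425.31986]
  H  [-44.64453 +1178.82317 +107.32259]
  H  [-0.34084 +0.65715 +1.00000]
B = K⁻¹H; ‖b₁‖=1.482974, ‖b₂‖=1.482974; λ = 2/(‖b₁‖+‖b₂‖) = 0.674321, sign → tz>0 ⇒ λ=+0.674321
r₁ = λ·B[:,0] = (+0.97279,+0.02936,-0.22984); r₂ = λ·B[:,1] = (+0.07774,+0.89308,+0.44313)
r₃ = r₁×r₂ = (+0.21827,-0.44894,+0.86649); SVD([r₁ r₂ r₃]) → R = UVᵀ:
  R  [+0.97279 +0.07774 +0.21827]
  R  [+0.02936 +0.89308 -0.44894]
  R  [-0.22984 +0.44313 +0.86649]
t = (+0.12913, -0.10670, +0.67432) m
tr R = 2.732360; θ = arccos((tr R − 1)/2) = 0.523290 rad = 29.982°
axis k = ((R−Rᵀ)₃₂, (R−Rᵀ)₁₃, (R−Rᵀ)₂₁) / (2 sinθ) = (+0.892547, +0.448349, -0.048408)
rvec = θ·k = (+0.467061, +0.234617, -0.025331)

rvec=(0.4671, 0.2346, -0.0253) tvec=(0.1291, -0.1067, 0.6743)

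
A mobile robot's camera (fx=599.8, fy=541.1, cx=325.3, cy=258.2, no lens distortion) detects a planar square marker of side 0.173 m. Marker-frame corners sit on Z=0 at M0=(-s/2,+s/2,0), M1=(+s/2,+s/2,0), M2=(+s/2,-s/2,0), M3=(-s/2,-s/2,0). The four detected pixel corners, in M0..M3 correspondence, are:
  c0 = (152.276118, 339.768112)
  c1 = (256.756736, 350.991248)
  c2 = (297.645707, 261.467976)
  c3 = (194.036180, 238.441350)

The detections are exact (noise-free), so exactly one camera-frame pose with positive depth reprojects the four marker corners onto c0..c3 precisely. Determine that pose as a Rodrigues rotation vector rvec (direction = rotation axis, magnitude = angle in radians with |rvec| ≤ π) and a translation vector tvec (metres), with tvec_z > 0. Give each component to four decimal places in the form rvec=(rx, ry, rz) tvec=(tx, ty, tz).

Intrinsics K: fx=599.8, fy=541.1, cx=325.3, cy=258.2
Marker side s = 0.173 m; corners in marker frame (Z=0):
  M0 = (-0.0865, +0.0865, 0)
  M1 = (+0.0865, +0.0865, 0)
  M2 = (+0.0865, -0.0865, 0)
  M3 = (-0.0865, -0.0865, 0)
Detected image corners:
  c0 = (152.276118, 339.768112) px
  c1 = (256.756736, 350.991248) px
  c2 = (297.645707, 261.467976) px
  c3 = (194.036180, 238.441350) px
Planar DLT: solve 8×8 A·h = b for H (H[2,2]=1):
  H  [+753.57910 -189.20361 +227.82548]
  H  [+299.42146 +615.05664 +299.07510]
  H  [+0.67553 +0.21991 +1.00000]
B = K⁻¹H; ‖b₁‖=1.140977, ‖b₂‖=1.140977; λ = 2/(‖b₁‖+‖b₂‖) = 0.876442, sign → tz>0 ⇒ λ=+0.876442
r₁ = λ·B[:,0] = (+0.78004,+0.20247,+0.59206); r₂ = λ·B[:,1] = (-0.38100,+0.90426,+0.19274)
r₃ = r₁×r₂ = (-0.49636,-0.37592,+0.78251); SVD([r₁ r₂ r₃]) → R = UVᵀ:
  R  [+0.78004 -0.38100 -0.49636]
  R  [+0.20247 +0.90426 -0.37592]
  R  [+0.59206 +0.19274 +0.78251]
t = (-0.14243, +0.06621, +0.87644) m
tr R = 2.466812; θ = arccos((tr R − 1)/2) = 0.747477 rad = 42.827°
axis k = ((R−Rᵀ)₃₂, (R−Rᵀ)₁₃, (R−Rᵀ)₂₁) / (2 sinθ) = (+0.418262, -0.800553, +0.429153)
rvec = θ·k = (+0.312641, -0.598395, +0.320782)

rvec=(0.3126, -0.5984, 0.3208) tvec=(-0.1424, 0.0662, 0.8764)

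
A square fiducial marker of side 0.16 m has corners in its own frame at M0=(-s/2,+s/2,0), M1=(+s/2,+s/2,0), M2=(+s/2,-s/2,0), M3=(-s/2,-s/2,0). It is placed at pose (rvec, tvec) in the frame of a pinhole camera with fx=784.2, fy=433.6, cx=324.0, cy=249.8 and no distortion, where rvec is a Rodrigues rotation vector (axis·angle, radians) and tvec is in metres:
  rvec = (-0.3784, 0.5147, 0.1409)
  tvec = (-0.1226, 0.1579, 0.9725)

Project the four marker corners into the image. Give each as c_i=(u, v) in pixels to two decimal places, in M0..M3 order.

c0=(157.54, 350.19) c1=(262.09, 361.97) c2=(294.85, 289.27) c3=(192.87, 283.72)

Intrinsics K: fx=784.2, fy=433.6, cx=324.0, cy=249.8
Marker side s = 0.16 m; corners in marker frame (Z=0):
  M0 = (-0.0800, +0.0800, 0)
  M1 = (+0.0800, +0.0800, 0)
  M2 = (+0.0800, -0.0800, 0)
  M3 = (-0.0800, -0.0800, 0)
rvec = (-0.3784, 0.5147, 0.1409), |rvec| = θ = 0.65418 rad = 37.482°
Rodrigues: sinθ=0.60851, 1−cosθ=0.20645; R = I + sinθ·[k]× + (1−cosθ)·[k]×²:
    [+0.86262 -0.22502 +0.45305]
    [+0.03711 +0.92135 +0.38697]
    [-0.50449 -0.31700 +0.80312]
t = (-0.1226, 0.1579, 0.9725) m
M0: Pc = R·M0+t = (-0.20961, +0.22864, +0.98750); u = 784.2·(-0.20961)/0.98750 + 324.0 = 157.5419, v = 433.6·(+0.22864)/0.98750 + 249.8 = 350.1930
M1: Pc = R·M1+t = (-0.07159, +0.23458, +0.90678); u = 784.2·(-0.07159)/0.90678 + 324.0 = 262.0861, v = 433.6·(+0.23458)/0.90678 + 249.8 = 361.9684
M2: Pc = R·M2+t = (-0.03559, +0.08716, +0.95750); u = 784.2·(-0.03559)/0.95750 + 324.0 = 294.8527, v = 433.6·(+0.08716)/0.95750 + 249.8 = 289.2704
M3: Pc = R·M3+t = (-0.17361, +0.08122, +1.03822); u = 784.2·(-0.17361)/1.03822 + 324.0 = 192.8682, v = 433.6·(+0.08122)/1.03822 + 249.8 = 283.7222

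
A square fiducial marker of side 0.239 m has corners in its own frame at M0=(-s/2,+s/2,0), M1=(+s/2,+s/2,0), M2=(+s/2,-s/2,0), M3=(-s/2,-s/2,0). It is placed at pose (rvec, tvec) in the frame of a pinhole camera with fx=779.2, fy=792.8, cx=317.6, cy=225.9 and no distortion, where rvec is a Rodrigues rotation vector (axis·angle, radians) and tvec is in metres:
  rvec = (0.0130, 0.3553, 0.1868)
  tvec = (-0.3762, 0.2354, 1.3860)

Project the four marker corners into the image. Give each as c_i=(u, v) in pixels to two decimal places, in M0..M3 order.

c0=(41.48, 408.98) c1=(151.60, 445.98) c2=(175.22, 308.75) c3=(62.89, 279.41)

Intrinsics K: fx=779.2, fy=792.8, cx=317.6, cy=225.9
Marker side s = 0.239 m; corners in marker frame (Z=0):
  M0 = (-0.1195, +0.1195, 0)
  M1 = (+0.1195, +0.1195, 0)
  M2 = (+0.1195, -0.1195, 0)
  M3 = (-0.1195, -0.1195, 0)
rvec = (0.0130, 0.3553, 0.1868), |rvec| = θ = 0.40162 rad = 23.011°
Rodrigues: sinθ=0.39091, 1−cosθ=0.07957; R = I + sinθ·[k]× + (1−cosθ)·[k]×²:
    [+0.92051 -0.17954 +0.34702]
    [+0.18410 +0.98270 +0.02009]
    [-0.34463 +0.04539 +0.93764]
t = (-0.3762, 0.2354, 1.3860) m
M0: Pc = R·M0+t = (-0.50766, +0.33083, +1.43261); u = 779.2·(-0.50766)/1.43261 + 317.6 = 41.4842, v = 792.8·(+0.33083)/1.43261 + 225.9 = 408.9820
M1: Pc = R·M1+t = (-0.28765, +0.37483, +1.35024); u = 779.2·(-0.28765)/1.35024 + 317.6 = 151.6001, v = 792.8·(+0.37483)/1.35024 + 225.9 = 445.9845
M2: Pc = R·M2+t = (-0.24474, +0.13997, +1.33939); u = 779.2·(-0.24474)/1.33939 + 317.6 = 175.2187, v = 792.8·(+0.13997)/1.33939 + 225.9 = 308.7477
M3: Pc = R·M3+t = (-0.46475, +0.09597, +1.42176); u = 779.2·(-0.46475)/1.42176 + 317.6 = 62.8942, v = 792.8·(+0.09597)/1.42176 + 225.9 = 279.4133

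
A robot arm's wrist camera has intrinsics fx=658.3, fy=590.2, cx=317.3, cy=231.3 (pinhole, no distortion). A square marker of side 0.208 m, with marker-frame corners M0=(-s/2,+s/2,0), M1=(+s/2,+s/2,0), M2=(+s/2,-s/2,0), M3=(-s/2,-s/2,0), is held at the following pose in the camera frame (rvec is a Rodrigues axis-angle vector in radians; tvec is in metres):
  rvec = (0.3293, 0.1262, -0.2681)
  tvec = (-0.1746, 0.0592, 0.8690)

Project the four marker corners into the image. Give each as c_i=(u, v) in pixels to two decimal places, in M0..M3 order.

Intrinsics K: fx=658.3, fy=590.2, cx=317.3, cy=231.3
Marker side s = 0.208 m; corners in marker frame (Z=0):
  M0 = (-0.1040, +0.1040, 0)
  M1 = (+0.1040, +0.1040, 0)
  M2 = (+0.1040, -0.1040, 0)
  M3 = (-0.1040, -0.1040, 0)
rvec = (0.3293, 0.1262, -0.2681), |rvec| = θ = 0.44299 rad = 25.382°
Rodrigues: sinθ=0.42865, 1−cosθ=0.09653; R = I + sinθ·[k]× + (1−cosθ)·[k]×²:
    [+0.95681 +0.27986 +0.07869]
    [-0.23898 +0.91131 -0.33528]
    [-0.16554 +0.30199 +0.93883]
t = (-0.1746, 0.0592, 0.8690) m
M0: Pc = R·M0+t = (-0.24500, +0.17883, +0.91762); u = 658.3·(-0.24500)/0.91762 + 317.3 = 141.5355, v = 590.2·(+0.17883)/0.91762 + 231.3 = 346.3201
M1: Pc = R·M1+t = (-0.04599, +0.12912, +0.88319); u = 658.3·(-0.04599)/0.88319 + 317.3 = 283.0233, v = 590.2·(+0.12912)/0.88319 + 231.3 = 317.5872
M2: Pc = R·M2+t = (-0.10420, -0.06043, +0.82038); u = 658.3·(-0.10420)/0.82038 + 317.3 = 233.6887, v = 590.2·(-0.06043)/0.82038 + 231.3 = 187.8256
M3: Pc = R·M3+t = (-0.30321, -0.01072, +0.85481); u = 658.3·(-0.30321)/0.85481 + 317.3 = 83.7910, v = 590.2·(-0.01072)/0.85481 + 231.3 = 223.8967

c0=(141.54, 346.32) c1=(283.02, 317.59) c2=(233.69, 187.83) c3=(83.79, 223.90)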